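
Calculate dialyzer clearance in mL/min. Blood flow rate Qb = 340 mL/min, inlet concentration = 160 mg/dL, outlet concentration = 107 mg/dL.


K = Qb * (Cb_in - Cb_out) / Cb_in
K = 340 * (160 - 107) / 160
K = 112.6 mL/min


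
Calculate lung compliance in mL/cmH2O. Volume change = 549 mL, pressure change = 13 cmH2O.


C = dV / dP
C = 549 / 13
C = 42.23 mL/cmH2O


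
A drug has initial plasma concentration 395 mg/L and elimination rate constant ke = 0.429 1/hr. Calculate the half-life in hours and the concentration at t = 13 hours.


t_half = ln(2) / ke = 0.693147 / 0.429 = 1.616 hr
C(t) = C0 * exp(-ke*t) = 395 * exp(-0.429*13)
C(13) = 1.495 mg/L


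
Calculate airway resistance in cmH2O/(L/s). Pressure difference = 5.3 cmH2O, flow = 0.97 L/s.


R = dP / flow
R = 5.3 / 0.97
R = 5.464 cmH2O/(L/s)


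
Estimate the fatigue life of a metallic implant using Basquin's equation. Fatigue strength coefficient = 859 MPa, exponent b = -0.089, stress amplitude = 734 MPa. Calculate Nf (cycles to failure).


sigma_a = sigma_f' * (2Nf)^b
2Nf = (sigma_a/sigma_f')^(1/b)
2Nf = (734/859)^(1/-0.089)
2Nf = 5.8530629
Nf = 2.927


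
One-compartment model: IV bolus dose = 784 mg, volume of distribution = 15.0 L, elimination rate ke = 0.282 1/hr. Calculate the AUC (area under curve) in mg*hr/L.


C0 = Dose/Vd = 784/15.0 = 52.2667 mg/L
AUC = C0/ke = 52.2667/0.282
AUC = 185.3 mg*hr/L


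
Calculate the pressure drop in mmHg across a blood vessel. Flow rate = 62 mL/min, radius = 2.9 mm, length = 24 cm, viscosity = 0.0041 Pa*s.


dP = 8*mu*L*Q / (pi*r^4)
Q = 62 mL/min = 1.03333e-06 m^3/s
dP = 36.6085 Pa = 36.6085 / 133.322 mmHg = 0.2746 mmHg


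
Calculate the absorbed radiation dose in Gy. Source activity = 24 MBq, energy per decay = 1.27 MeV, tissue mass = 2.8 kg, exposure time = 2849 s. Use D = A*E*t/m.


A = 24 MBq = 2.4000e+07 Bq
E = 1.27 MeV = 2.03454e-13 J
D = A*E*t/m = 2.4000e+07*2.03454e-13*2849/2.8
D = 0.004968 Gy


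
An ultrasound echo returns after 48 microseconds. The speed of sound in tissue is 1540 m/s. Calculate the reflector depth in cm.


depth = c * t / 2
t = 48 us = 4.8000e-05 s
depth = 1540 * 4.8000e-05 / 2
depth = 0.03696 m = 3.696 cm


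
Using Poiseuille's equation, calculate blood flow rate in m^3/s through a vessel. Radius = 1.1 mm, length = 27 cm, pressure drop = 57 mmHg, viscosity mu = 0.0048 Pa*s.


Q = pi*r^4*dP / (8*mu*L)
r = 0.0011 m, L = 0.27 m
dP = 57 mmHg = 7599.354 Pa
Q = 3.3713e-06 m^3/s


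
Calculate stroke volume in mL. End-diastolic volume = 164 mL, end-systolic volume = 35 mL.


SV = EDV - ESV
SV = 164 - 35
SV = 129 mL


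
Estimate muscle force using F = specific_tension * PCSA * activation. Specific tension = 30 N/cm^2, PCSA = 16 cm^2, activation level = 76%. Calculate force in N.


F = sigma * PCSA * activation
F = 30 * 16 * 0.76
F = 364.8 N


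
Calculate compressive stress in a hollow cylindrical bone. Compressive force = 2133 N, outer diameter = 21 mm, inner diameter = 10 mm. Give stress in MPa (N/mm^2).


A = pi*(r_o^2 - r_i^2)
r_o = 10.5 mm, r_i = 5 mm
A = 267.821 mm^2
sigma = F/A = 2133 / 267.821
sigma = 7.964 MPa


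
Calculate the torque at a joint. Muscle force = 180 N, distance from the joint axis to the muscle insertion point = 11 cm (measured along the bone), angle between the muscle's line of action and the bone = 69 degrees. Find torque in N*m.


Torque = F * d * sin(theta)   (moment arm = d*sin(theta))
d = 11 cm = 0.11 m
Torque = 180 * 0.11 * sin(69)
Torque = 18.48 N*m


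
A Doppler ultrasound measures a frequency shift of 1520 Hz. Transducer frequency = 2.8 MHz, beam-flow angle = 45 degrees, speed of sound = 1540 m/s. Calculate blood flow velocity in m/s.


v = fd * c / (2 * f0 * cos(theta))
v = 1520 * 1540 / (2 * 2.8000e+06 * cos(45))
v = 0.5911 m/s


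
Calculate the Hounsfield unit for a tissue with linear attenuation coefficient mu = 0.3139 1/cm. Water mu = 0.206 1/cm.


HU = ((mu_tissue - mu_water) / mu_water) * 1000
HU = ((0.3139 - 0.206) / 0.206) * 1000
HU = 523.8


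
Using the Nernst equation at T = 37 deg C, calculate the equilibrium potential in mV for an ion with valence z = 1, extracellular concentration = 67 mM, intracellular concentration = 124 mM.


E = (RT/(zF)) * ln(C_out/C_in)
T = 37 + 273.15 = 310.15 K
E = (8.314 * 310.15 / (1 * 96485)) * ln(67/124)
E = -16.45 mV


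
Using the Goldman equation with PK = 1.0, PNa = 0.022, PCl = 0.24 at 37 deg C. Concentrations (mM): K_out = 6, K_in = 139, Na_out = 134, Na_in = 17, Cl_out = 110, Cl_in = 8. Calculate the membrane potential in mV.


Vm = (RT/F)*ln((PK*Ko + PNa*Nao + PCl*Cli)/(PK*Ki + PNa*Nai + PCl*Clo))
Numer = 10.868, Denom = 165.774
Vm = -72.82 mV


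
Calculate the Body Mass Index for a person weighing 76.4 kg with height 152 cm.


BMI = weight / height^2
height = 152 cm = 1.52 m
BMI = 76.4 / 1.52^2
BMI = 33.07 kg/m^2


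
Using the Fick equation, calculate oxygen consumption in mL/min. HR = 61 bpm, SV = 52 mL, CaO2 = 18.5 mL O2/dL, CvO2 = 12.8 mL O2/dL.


CO = HR*SV = 61*52/1000 = 3.172 L/min
a-v O2 diff = 18.5 - 12.8 = 5.7 mL/dL
VO2 = CO * (CaO2-CvO2) * 10 dL/L
VO2 = 3.172 * 5.7 * 10
VO2 = 180.8 mL/min


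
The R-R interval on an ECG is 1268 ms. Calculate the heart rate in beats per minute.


HR = 60 / RR_interval(s)
RR = 1268 ms = 1.268 s
HR = 60 / 1.268 = 47.32 bpm


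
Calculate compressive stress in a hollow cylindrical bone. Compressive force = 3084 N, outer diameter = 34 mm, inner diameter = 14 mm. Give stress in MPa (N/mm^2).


A = pi*(r_o^2 - r_i^2)
r_o = 17 mm, r_i = 7 mm
A = 753.982 mm^2
sigma = F/A = 3084 / 753.982
sigma = 4.09 MPa


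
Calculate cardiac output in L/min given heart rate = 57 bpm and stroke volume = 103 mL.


CO = HR * SV
CO = 57 * 103 / 1000
CO = 5.871 L/min


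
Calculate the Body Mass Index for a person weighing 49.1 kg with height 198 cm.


BMI = weight / height^2
height = 198 cm = 1.98 m
BMI = 49.1 / 1.98^2
BMI = 12.52 kg/m^2


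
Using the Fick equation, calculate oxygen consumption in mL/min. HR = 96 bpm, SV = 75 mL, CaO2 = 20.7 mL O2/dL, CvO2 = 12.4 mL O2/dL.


CO = HR*SV = 96*75/1000 = 7.2 L/min
a-v O2 diff = 20.7 - 12.4 = 8.3 mL/dL
VO2 = CO * (CaO2-CvO2) * 10 dL/L
VO2 = 7.2 * 8.3 * 10
VO2 = 597.6 mL/min


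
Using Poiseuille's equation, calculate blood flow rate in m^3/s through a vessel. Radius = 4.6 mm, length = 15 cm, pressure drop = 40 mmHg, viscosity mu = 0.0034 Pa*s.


Q = pi*r^4*dP / (8*mu*L)
r = 0.0046 m, L = 0.15 m
dP = 40 mmHg = 5332.88 Pa
Q = 0.001839 m^3/s


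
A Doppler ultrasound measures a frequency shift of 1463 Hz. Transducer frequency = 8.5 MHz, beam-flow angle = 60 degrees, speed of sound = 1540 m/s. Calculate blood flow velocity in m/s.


v = fd * c / (2 * f0 * cos(theta))
v = 1463 * 1540 / (2 * 8.5000e+06 * cos(60))
v = 0.2651 m/s


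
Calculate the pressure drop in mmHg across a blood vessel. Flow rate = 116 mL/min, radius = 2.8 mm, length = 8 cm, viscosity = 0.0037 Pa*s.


dP = 8*mu*L*Q / (pi*r^4)
Q = 116 mL/min = 1.93333e-06 m^3/s
dP = 23.7086 Pa = 23.7086 / 133.322 mmHg = 0.1778 mmHg


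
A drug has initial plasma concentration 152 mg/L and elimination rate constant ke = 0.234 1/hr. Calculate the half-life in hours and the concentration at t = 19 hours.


t_half = ln(2) / ke = 0.693147 / 0.234 = 2.962 hr
C(t) = C0 * exp(-ke*t) = 152 * exp(-0.234*19)
C(19) = 1.782 mg/L


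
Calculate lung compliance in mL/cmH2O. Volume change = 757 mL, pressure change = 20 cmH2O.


C = dV / dP
C = 757 / 20
C = 37.85 mL/cmH2O


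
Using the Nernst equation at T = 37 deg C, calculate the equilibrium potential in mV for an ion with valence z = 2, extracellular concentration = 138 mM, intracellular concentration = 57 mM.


E = (RT/(zF)) * ln(C_out/C_in)
T = 37 + 273.15 = 310.15 K
E = (8.314 * 310.15 / (2 * 96485)) * ln(138/57)
E = 11.82 mV


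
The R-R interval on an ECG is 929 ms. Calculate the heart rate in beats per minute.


HR = 60 / RR_interval(s)
RR = 929 ms = 0.929 s
HR = 60 / 0.929 = 64.59 bpm


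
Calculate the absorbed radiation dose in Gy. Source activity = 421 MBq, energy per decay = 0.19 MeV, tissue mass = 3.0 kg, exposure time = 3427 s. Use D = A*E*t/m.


A = 421 MBq = 4.2100e+08 Bq
E = 0.19 MeV = 3.0438e-14 J
D = A*E*t/m = 4.2100e+08*3.0438e-14*3427/3.0
D = 0.01464 Gy


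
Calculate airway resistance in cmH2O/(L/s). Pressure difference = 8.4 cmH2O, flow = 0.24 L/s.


R = dP / flow
R = 8.4 / 0.24
R = 35 cmH2O/(L/s)


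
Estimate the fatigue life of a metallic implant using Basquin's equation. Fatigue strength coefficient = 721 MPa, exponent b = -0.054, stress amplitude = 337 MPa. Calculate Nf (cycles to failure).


sigma_a = sigma_f' * (2Nf)^b
2Nf = (sigma_a/sigma_f')^(1/b)
2Nf = (337/721)^(1/-0.054)
2Nf = 1308476.7
Nf = 6.542e+05


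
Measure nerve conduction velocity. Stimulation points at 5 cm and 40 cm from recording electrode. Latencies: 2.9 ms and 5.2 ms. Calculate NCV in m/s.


Distance = (40 - 5) / 100 = 0.35 m
dt = (5.2 - 2.9) / 1000 = 0.0023 s
NCV = dist / dt = 152.2 m/s


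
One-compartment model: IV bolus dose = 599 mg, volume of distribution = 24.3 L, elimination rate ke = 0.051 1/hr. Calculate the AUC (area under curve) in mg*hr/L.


C0 = Dose/Vd = 599/24.3 = 24.6502 mg/L
AUC = C0/ke = 24.6502/0.051
AUC = 483.3 mg*hr/L


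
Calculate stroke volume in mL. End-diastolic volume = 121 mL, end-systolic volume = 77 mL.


SV = EDV - ESV
SV = 121 - 77
SV = 44 mL


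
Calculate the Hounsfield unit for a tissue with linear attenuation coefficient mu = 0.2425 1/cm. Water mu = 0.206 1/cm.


HU = ((mu_tissue - mu_water) / mu_water) * 1000
HU = ((0.2425 - 0.206) / 0.206) * 1000
HU = 177.2


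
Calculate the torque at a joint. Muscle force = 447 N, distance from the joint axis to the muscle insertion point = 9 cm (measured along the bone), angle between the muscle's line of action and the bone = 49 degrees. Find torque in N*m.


Torque = F * d * sin(theta)   (moment arm = d*sin(theta))
d = 9 cm = 0.09 m
Torque = 447 * 0.09 * sin(49)
Torque = 30.36 N*m


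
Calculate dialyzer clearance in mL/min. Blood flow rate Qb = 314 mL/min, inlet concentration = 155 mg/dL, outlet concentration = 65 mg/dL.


K = Qb * (Cb_in - Cb_out) / Cb_in
K = 314 * (155 - 65) / 155
K = 182.3 mL/min


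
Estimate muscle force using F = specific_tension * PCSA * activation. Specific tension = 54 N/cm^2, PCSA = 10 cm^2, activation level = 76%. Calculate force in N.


F = sigma * PCSA * activation
F = 54 * 10 * 0.76
F = 410.4 N


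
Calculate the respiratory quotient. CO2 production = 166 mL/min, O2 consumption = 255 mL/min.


RQ = VCO2 / VO2
RQ = 166 / 255
RQ = 0.651


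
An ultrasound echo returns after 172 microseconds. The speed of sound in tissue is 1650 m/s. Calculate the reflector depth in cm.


depth = c * t / 2
t = 172 us = 1.7200e-04 s
depth = 1650 * 1.7200e-04 / 2
depth = 0.1419 m = 14.19 cm


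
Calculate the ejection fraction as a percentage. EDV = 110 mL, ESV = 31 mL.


SV = EDV - ESV = 110 - 31 = 79 mL
EF = SV/EDV * 100 = 79/110 * 100
EF = 71.82%


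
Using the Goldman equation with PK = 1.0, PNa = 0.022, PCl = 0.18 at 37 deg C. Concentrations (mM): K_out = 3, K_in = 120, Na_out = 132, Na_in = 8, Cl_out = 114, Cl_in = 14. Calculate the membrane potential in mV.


Vm = (RT/F)*ln((PK*Ko + PNa*Nao + PCl*Cli)/(PK*Ki + PNa*Nai + PCl*Clo))
Numer = 8.424, Denom = 140.696
Vm = -75.25 mV


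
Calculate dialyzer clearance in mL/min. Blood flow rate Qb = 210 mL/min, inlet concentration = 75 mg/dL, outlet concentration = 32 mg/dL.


K = Qb * (Cb_in - Cb_out) / Cb_in
K = 210 * (75 - 32) / 75
K = 120.4 mL/min


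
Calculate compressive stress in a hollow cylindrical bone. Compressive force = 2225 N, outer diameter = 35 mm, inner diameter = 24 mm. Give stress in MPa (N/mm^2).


A = pi*(r_o^2 - r_i^2)
r_o = 17.5 mm, r_i = 12 mm
A = 509.723 mm^2
sigma = F/A = 2225 / 509.723
sigma = 4.365 MPa


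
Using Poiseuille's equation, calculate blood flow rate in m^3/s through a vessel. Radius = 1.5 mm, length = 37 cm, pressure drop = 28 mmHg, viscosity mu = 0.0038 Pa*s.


Q = pi*r^4*dP / (8*mu*L)
r = 0.0015 m, L = 0.37 m
dP = 28 mmHg = 3733.016 Pa
Q = 5.2784e-06 m^3/s


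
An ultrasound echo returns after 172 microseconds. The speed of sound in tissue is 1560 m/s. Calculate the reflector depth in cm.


depth = c * t / 2
t = 172 us = 1.7200e-04 s
depth = 1560 * 1.7200e-04 / 2
depth = 0.13416 m = 13.416 cm


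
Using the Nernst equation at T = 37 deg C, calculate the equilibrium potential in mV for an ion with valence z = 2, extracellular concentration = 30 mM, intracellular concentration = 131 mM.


E = (RT/(zF)) * ln(C_out/C_in)
T = 37 + 273.15 = 310.15 K
E = (8.314 * 310.15 / (2 * 96485)) * ln(30/131)
E = -19.7 mV


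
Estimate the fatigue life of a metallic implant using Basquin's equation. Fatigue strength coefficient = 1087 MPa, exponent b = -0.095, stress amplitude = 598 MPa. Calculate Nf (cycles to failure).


sigma_a = sigma_f' * (2Nf)^b
2Nf = (sigma_a/sigma_f')^(1/b)
2Nf = (598/1087)^(1/-0.095)
2Nf = 539.35843
Nf = 269.7


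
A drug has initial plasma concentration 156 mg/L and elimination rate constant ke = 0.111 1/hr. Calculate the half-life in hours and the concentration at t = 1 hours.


t_half = ln(2) / ke = 0.693147 / 0.111 = 6.245 hr
C(t) = C0 * exp(-ke*t) = 156 * exp(-0.111*1)
C(1) = 139.6 mg/L


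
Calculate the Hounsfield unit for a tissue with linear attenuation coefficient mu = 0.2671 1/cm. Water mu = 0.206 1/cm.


HU = ((mu_tissue - mu_water) / mu_water) * 1000
HU = ((0.2671 - 0.206) / 0.206) * 1000
HU = 296.6


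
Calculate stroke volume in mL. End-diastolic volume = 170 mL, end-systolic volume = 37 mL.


SV = EDV - ESV
SV = 170 - 37
SV = 133 mL


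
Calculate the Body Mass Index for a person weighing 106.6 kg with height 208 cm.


BMI = weight / height^2
height = 208 cm = 2.08 m
BMI = 106.6 / 2.08^2
BMI = 24.64 kg/m^2


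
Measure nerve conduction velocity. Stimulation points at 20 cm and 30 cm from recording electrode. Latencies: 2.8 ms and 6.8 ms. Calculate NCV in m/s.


Distance = (30 - 20) / 100 = 0.1 m
dt = (6.8 - 2.8) / 1000 = 0.004 s
NCV = dist / dt = 25 m/s


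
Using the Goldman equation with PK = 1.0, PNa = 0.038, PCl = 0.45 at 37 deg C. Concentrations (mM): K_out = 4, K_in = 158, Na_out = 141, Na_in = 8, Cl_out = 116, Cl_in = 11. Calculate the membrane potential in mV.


Vm = (RT/F)*ln((PK*Ko + PNa*Nao + PCl*Cli)/(PK*Ki + PNa*Nai + PCl*Clo))
Numer = 14.308, Denom = 210.504
Vm = -71.86 mV


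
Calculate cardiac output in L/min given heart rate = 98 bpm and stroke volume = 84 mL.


CO = HR * SV
CO = 98 * 84 / 1000
CO = 8.232 L/min


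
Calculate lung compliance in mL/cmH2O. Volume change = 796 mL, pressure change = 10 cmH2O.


C = dV / dP
C = 796 / 10
C = 79.6 mL/cmH2O


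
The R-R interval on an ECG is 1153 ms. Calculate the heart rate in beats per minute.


HR = 60 / RR_interval(s)
RR = 1153 ms = 1.153 s
HR = 60 / 1.153 = 52.04 bpm


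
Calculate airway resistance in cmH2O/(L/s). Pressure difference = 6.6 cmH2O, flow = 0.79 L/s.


R = dP / flow
R = 6.6 / 0.79
R = 8.354 cmH2O/(L/s)


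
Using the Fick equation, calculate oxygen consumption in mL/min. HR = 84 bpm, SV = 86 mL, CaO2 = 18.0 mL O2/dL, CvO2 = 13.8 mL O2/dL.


CO = HR*SV = 84*86/1000 = 7.224 L/min
a-v O2 diff = 18.0 - 13.8 = 4.2 mL/dL
VO2 = CO * (CaO2-CvO2) * 10 dL/L
VO2 = 7.224 * 4.2 * 10
VO2 = 303.4 mL/min


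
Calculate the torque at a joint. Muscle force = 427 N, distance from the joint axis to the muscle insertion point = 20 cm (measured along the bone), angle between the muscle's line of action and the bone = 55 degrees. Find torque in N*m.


Torque = F * d * sin(theta)   (moment arm = d*sin(theta))
d = 20 cm = 0.2 m
Torque = 427 * 0.2 * sin(55)
Torque = 69.96 N*m


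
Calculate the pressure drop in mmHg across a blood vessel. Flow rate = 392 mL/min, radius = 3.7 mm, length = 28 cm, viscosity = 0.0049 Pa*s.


dP = 8*mu*L*Q / (pi*r^4)
Q = 392 mL/min = 6.53333e-06 m^3/s
dP = 121.793 Pa = 121.793 / 133.322 mmHg = 0.9135 mmHg


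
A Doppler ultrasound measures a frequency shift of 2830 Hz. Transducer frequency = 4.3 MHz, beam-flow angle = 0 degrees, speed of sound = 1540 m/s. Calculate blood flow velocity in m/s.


v = fd * c / (2 * f0 * cos(theta))
v = 2830 * 1540 / (2 * 4.3000e+06 * cos(0))
v = 0.5068 m/s


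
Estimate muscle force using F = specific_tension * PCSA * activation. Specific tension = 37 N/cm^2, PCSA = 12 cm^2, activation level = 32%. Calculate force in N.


F = sigma * PCSA * activation
F = 37 * 12 * 0.32
F = 142.1 N


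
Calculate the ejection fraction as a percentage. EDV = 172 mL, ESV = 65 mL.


SV = EDV - ESV = 172 - 65 = 107 mL
EF = SV/EDV * 100 = 107/172 * 100
EF = 62.21%


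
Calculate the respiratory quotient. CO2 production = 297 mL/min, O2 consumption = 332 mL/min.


RQ = VCO2 / VO2
RQ = 297 / 332
RQ = 0.8946


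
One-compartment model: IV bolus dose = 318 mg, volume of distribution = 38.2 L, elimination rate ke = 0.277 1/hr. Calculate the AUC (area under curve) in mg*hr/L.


C0 = Dose/Vd = 318/38.2 = 8.32461 mg/L
AUC = C0/ke = 8.32461/0.277
AUC = 30.05 mg*hr/L


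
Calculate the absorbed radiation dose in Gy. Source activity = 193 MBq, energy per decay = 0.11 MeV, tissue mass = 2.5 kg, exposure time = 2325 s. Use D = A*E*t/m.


A = 193 MBq = 1.9300e+08 Bq
E = 0.11 MeV = 1.7622e-14 J
D = A*E*t/m = 1.9300e+08*1.7622e-14*2325/2.5
D = 0.003163 Gy


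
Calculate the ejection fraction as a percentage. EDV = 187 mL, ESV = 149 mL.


SV = EDV - ESV = 187 - 149 = 38 mL
EF = SV/EDV * 100 = 38/187 * 100
EF = 20.32%


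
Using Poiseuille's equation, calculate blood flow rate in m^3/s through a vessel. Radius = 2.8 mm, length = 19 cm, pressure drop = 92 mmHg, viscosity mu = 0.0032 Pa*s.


Q = pi*r^4*dP / (8*mu*L)
r = 0.0028 m, L = 0.19 m
dP = 92 mmHg = 12265.624 Pa
Q = 4.8694e-04 m^3/s


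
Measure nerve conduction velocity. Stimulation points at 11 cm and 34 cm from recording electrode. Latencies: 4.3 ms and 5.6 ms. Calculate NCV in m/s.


Distance = (34 - 11) / 100 = 0.23 m
dt = (5.6 - 4.3) / 1000 = 0.0013 s
NCV = dist / dt = 176.9 m/s


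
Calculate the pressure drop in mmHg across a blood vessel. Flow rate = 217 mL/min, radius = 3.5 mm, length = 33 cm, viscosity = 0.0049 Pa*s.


dP = 8*mu*L*Q / (pi*r^4)
Q = 217 mL/min = 3.61667e-06 m^3/s
dP = 99.24 Pa = 99.24 / 133.322 mmHg = 0.7444 mmHg


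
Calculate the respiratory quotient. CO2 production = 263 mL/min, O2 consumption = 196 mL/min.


RQ = VCO2 / VO2
RQ = 263 / 196
RQ = 1.342


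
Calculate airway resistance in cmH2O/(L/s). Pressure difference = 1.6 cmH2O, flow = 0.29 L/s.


R = dP / flow
R = 1.6 / 0.29
R = 5.517 cmH2O/(L/s)


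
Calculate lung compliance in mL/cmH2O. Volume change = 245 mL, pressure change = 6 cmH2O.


C = dV / dP
C = 245 / 6
C = 40.83 mL/cmH2O


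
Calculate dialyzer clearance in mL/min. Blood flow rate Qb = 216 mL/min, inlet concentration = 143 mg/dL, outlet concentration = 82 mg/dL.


K = Qb * (Cb_in - Cb_out) / Cb_in
K = 216 * (143 - 82) / 143
K = 92.14 mL/min


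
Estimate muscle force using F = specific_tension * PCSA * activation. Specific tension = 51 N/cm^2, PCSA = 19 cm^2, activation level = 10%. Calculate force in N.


F = sigma * PCSA * activation
F = 51 * 19 * 0.1
F = 96.9 N


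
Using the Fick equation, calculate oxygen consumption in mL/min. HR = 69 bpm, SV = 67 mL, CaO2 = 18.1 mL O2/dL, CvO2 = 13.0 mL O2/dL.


CO = HR*SV = 69*67/1000 = 4.623 L/min
a-v O2 diff = 18.1 - 13.0 = 5.1 mL/dL
VO2 = CO * (CaO2-CvO2) * 10 dL/L
VO2 = 4.623 * 5.1 * 10
VO2 = 235.8 mL/min


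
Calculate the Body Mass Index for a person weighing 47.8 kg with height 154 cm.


BMI = weight / height^2
height = 154 cm = 1.54 m
BMI = 47.8 / 1.54^2
BMI = 20.16 kg/m^2


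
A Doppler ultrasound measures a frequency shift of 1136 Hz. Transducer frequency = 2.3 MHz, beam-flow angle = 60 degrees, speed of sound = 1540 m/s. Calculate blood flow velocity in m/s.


v = fd * c / (2 * f0 * cos(theta))
v = 1136 * 1540 / (2 * 2.3000e+06 * cos(60))
v = 0.7606 m/s


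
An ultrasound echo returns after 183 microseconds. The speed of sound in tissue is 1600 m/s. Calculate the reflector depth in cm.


depth = c * t / 2
t = 183 us = 1.8300e-04 s
depth = 1600 * 1.8300e-04 / 2
depth = 0.1464 m = 14.64 cm


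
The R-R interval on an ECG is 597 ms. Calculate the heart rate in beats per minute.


HR = 60 / RR_interval(s)
RR = 597 ms = 0.597 s
HR = 60 / 0.597 = 100.5 bpm


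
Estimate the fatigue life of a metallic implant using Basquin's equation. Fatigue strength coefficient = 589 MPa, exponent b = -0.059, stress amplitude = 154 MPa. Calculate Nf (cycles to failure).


sigma_a = sigma_f' * (2Nf)^b
2Nf = (sigma_a/sigma_f')^(1/b)
2Nf = (154/589)^(1/-0.059)
2Nf = 7.4900429e+09
Nf = 3.7450e+09


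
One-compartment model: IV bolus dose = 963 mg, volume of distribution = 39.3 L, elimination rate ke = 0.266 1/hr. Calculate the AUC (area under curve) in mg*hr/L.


C0 = Dose/Vd = 963/39.3 = 24.5038 mg/L
AUC = C0/ke = 24.5038/0.266
AUC = 92.12 mg*hr/L


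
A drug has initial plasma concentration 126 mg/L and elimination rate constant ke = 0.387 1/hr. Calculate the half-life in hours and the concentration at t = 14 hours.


t_half = ln(2) / ke = 0.693147 / 0.387 = 1.791 hr
C(t) = C0 * exp(-ke*t) = 126 * exp(-0.387*14)
C(14) = 0.5589 mg/L


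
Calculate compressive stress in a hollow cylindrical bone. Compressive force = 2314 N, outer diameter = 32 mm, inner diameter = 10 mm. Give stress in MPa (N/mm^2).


A = pi*(r_o^2 - r_i^2)
r_o = 16 mm, r_i = 5 mm
A = 725.708 mm^2
sigma = F/A = 2314 / 725.708
sigma = 3.189 MPa


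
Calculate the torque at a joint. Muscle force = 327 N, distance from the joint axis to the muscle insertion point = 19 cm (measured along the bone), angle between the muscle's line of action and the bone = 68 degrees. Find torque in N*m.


Torque = F * d * sin(theta)   (moment arm = d*sin(theta))
d = 19 cm = 0.19 m
Torque = 327 * 0.19 * sin(68)
Torque = 57.61 N*m


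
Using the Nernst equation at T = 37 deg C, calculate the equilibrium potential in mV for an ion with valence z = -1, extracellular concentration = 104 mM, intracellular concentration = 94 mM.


E = (RT/(zF)) * ln(C_out/C_in)
T = 37 + 273.15 = 310.15 K
E = (8.314 * 310.15 / (-1 * 96485)) * ln(104/94)
E = -2.702 mV


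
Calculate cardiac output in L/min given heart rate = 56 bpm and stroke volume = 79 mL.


CO = HR * SV
CO = 56 * 79 / 1000
CO = 4.424 L/min


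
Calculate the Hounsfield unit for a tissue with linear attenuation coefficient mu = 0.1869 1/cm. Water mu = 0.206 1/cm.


HU = ((mu_tissue - mu_water) / mu_water) * 1000
HU = ((0.1869 - 0.206) / 0.206) * 1000
HU = -92.72


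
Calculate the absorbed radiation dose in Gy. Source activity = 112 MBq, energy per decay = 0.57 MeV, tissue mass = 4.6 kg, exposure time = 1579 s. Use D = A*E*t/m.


A = 112 MBq = 1.1200e+08 Bq
E = 0.57 MeV = 9.1314e-14 J
D = A*E*t/m = 1.1200e+08*9.1314e-14*1579/4.6
D = 0.003511 Gy


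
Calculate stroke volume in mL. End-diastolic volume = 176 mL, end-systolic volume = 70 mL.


SV = EDV - ESV
SV = 176 - 70
SV = 106 mL


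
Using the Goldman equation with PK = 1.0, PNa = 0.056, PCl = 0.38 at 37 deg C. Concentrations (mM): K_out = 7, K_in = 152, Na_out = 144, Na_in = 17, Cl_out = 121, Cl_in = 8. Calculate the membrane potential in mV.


Vm = (RT/F)*ln((PK*Ko + PNa*Nao + PCl*Cli)/(PK*Ki + PNa*Nai + PCl*Clo))
Numer = 18.104, Denom = 198.932
Vm = -64.06 mV


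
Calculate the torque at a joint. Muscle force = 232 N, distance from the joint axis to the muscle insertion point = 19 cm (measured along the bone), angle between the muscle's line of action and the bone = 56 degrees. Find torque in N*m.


Torque = F * d * sin(theta)   (moment arm = d*sin(theta))
d = 19 cm = 0.19 m
Torque = 232 * 0.19 * sin(56)
Torque = 36.54 N*m


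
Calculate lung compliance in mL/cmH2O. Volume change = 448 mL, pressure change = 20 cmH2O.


C = dV / dP
C = 448 / 20
C = 22.4 mL/cmH2O


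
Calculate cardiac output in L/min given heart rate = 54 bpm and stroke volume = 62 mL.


CO = HR * SV
CO = 54 * 62 / 1000
CO = 3.348 L/min


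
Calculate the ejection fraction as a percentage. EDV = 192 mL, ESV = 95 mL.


SV = EDV - ESV = 192 - 95 = 97 mL
EF = SV/EDV * 100 = 97/192 * 100
EF = 50.52%


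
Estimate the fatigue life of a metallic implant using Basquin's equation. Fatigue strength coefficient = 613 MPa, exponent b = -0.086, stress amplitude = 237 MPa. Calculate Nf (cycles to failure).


sigma_a = sigma_f' * (2Nf)^b
2Nf = (sigma_a/sigma_f')^(1/b)
2Nf = (237/613)^(1/-0.086)
2Nf = 62947.464
Nf = 3.147e+04


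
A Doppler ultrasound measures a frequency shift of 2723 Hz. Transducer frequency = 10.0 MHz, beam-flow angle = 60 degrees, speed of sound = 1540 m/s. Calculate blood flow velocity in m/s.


v = fd * c / (2 * f0 * cos(theta))
v = 2723 * 1540 / (2 * 1.0000e+07 * cos(60))
v = 0.4193 m/s


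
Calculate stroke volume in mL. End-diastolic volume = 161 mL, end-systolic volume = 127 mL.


SV = EDV - ESV
SV = 161 - 127
SV = 34 mL


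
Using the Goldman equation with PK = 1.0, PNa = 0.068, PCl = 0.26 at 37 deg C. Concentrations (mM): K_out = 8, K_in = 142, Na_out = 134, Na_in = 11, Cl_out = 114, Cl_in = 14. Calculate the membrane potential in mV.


Vm = (RT/F)*ln((PK*Ko + PNa*Nao + PCl*Cli)/(PK*Ki + PNa*Nai + PCl*Clo))
Numer = 20.752, Denom = 172.388
Vm = -56.58 mV


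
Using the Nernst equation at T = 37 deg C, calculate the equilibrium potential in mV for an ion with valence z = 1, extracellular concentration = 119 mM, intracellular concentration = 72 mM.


E = (RT/(zF)) * ln(C_out/C_in)
T = 37 + 273.15 = 310.15 K
E = (8.314 * 310.15 / (1 * 96485)) * ln(119/72)
E = 13.43 mV


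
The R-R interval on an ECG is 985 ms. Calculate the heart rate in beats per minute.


HR = 60 / RR_interval(s)
RR = 985 ms = 0.985 s
HR = 60 / 0.985 = 60.91 bpm


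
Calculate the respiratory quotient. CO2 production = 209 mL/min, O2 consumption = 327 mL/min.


RQ = VCO2 / VO2
RQ = 209 / 327
RQ = 0.6391


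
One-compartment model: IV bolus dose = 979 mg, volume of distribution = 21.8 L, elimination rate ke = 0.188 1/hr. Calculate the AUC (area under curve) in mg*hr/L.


C0 = Dose/Vd = 979/21.8 = 44.9083 mg/L
AUC = C0/ke = 44.9083/0.188
AUC = 238.9 mg*hr/L


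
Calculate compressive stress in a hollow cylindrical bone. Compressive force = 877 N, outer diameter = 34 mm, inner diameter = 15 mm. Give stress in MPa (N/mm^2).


A = pi*(r_o^2 - r_i^2)
r_o = 17 mm, r_i = 7.5 mm
A = 731.206 mm^2
sigma = F/A = 877 / 731.206
sigma = 1.199 MPa


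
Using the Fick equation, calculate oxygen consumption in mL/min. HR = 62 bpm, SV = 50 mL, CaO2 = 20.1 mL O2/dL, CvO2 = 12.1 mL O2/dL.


CO = HR*SV = 62*50/1000 = 3.1 L/min
a-v O2 diff = 20.1 - 12.1 = 8 mL/dL
VO2 = CO * (CaO2-CvO2) * 10 dL/L
VO2 = 3.1 * 8 * 10
VO2 = 248 mL/min


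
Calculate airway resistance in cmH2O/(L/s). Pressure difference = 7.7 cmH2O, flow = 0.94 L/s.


R = dP / flow
R = 7.7 / 0.94
R = 8.191 cmH2O/(L/s)


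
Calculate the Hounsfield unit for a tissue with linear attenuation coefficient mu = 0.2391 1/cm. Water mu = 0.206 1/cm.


HU = ((mu_tissue - mu_water) / mu_water) * 1000
HU = ((0.2391 - 0.206) / 0.206) * 1000
HU = 160.7


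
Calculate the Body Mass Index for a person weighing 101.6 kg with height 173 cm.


BMI = weight / height^2
height = 173 cm = 1.73 m
BMI = 101.6 / 1.73^2
BMI = 33.95 kg/m^2


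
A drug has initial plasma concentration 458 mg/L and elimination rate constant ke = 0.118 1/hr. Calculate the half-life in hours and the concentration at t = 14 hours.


t_half = ln(2) / ke = 0.693147 / 0.118 = 5.874 hr
C(t) = C0 * exp(-ke*t) = 458 * exp(-0.118*14)
C(14) = 87.78 mg/L


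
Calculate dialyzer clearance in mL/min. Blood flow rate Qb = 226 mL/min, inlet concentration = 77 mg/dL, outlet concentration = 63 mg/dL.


K = Qb * (Cb_in - Cb_out) / Cb_in
K = 226 * (77 - 63) / 77
K = 41.09 mL/min


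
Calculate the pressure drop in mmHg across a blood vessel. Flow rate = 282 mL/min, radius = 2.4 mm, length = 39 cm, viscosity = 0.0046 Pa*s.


dP = 8*mu*L*Q / (pi*r^4)
Q = 282 mL/min = 4.7e-06 m^3/s
dP = 647.166 Pa = 647.166 / 133.322 mmHg = 4.854 mmHg


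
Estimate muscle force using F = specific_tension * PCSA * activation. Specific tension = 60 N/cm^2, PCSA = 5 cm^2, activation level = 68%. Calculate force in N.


F = sigma * PCSA * activation
F = 60 * 5 * 0.68
F = 204 N


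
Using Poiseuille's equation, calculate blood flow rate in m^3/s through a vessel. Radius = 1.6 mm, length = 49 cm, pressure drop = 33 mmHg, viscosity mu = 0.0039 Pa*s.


Q = pi*r^4*dP / (8*mu*L)
r = 0.0016 m, L = 0.49 m
dP = 33 mmHg = 4399.626 Pa
Q = 5.9251e-06 m^3/s


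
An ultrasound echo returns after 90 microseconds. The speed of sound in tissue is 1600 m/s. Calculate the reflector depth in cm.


depth = c * t / 2
t = 90 us = 9.0000e-05 s
depth = 1600 * 9.0000e-05 / 2
depth = 0.072 m = 7.2 cm


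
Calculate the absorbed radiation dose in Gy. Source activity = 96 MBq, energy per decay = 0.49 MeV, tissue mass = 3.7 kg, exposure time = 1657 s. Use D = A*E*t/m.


A = 96 MBq = 9.6000e+07 Bq
E = 0.49 MeV = 7.8498e-14 J
D = A*E*t/m = 9.6000e+07*7.8498e-14*1657/3.7
D = 0.003375 Gy


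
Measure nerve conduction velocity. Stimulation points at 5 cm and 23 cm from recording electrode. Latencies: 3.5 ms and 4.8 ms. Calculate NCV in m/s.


Distance = (23 - 5) / 100 = 0.18 m
dt = (4.8 - 3.5) / 1000 = 0.0013 s
NCV = dist / dt = 138.5 m/s


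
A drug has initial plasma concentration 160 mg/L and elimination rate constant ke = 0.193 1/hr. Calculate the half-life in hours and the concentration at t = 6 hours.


t_half = ln(2) / ke = 0.693147 / 0.193 = 3.591 hr
C(t) = C0 * exp(-ke*t) = 160 * exp(-0.193*6)
C(6) = 50.26 mg/L


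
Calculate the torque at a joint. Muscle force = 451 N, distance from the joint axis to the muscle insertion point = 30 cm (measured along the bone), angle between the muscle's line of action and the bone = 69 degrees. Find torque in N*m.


Torque = F * d * sin(theta)   (moment arm = d*sin(theta))
d = 30 cm = 0.3 m
Torque = 451 * 0.3 * sin(69)
Torque = 126.3 N*m


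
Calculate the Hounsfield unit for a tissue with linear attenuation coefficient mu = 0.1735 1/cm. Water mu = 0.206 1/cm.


HU = ((mu_tissue - mu_water) / mu_water) * 1000
HU = ((0.1735 - 0.206) / 0.206) * 1000
HU = -157.8


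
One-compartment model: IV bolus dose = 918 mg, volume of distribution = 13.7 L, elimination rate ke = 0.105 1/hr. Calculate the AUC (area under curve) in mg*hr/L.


C0 = Dose/Vd = 918/13.7 = 67.0073 mg/L
AUC = C0/ke = 67.0073/0.105
AUC = 638.2 mg*hr/L


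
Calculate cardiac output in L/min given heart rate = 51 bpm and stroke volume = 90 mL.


CO = HR * SV
CO = 51 * 90 / 1000
CO = 4.59 L/min


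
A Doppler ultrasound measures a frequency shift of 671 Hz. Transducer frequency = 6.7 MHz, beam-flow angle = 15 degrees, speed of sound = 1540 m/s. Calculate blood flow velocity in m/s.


v = fd * c / (2 * f0 * cos(theta))
v = 671 * 1540 / (2 * 6.7000e+06 * cos(15))
v = 0.07984 m/s


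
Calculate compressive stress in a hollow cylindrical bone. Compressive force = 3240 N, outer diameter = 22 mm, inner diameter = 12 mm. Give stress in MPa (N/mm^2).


A = pi*(r_o^2 - r_i^2)
r_o = 11 mm, r_i = 6 mm
A = 267.035 mm^2
sigma = F/A = 3240 / 267.035
sigma = 12.13 MPa


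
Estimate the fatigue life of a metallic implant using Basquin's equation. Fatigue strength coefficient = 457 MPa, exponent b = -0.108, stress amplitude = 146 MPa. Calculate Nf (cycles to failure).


sigma_a = sigma_f' * (2Nf)^b
2Nf = (sigma_a/sigma_f')^(1/b)
2Nf = (146/457)^(1/-0.108)
2Nf = 38774.793
Nf = 1.939e+04


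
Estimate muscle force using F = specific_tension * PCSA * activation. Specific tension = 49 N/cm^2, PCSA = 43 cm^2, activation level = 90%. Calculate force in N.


F = sigma * PCSA * activation
F = 49 * 43 * 0.9
F = 1896 N


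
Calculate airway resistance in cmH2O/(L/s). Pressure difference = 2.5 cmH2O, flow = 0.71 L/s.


R = dP / flow
R = 2.5 / 0.71
R = 3.521 cmH2O/(L/s)


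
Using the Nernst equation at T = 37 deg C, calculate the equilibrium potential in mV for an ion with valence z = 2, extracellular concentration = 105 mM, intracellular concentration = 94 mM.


E = (RT/(zF)) * ln(C_out/C_in)
T = 37 + 273.15 = 310.15 K
E = (8.314 * 310.15 / (2 * 96485)) * ln(105/94)
E = 1.479 mV


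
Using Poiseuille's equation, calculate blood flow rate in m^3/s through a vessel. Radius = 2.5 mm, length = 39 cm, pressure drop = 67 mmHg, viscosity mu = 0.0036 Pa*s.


Q = pi*r^4*dP / (8*mu*L)
r = 0.0025 m, L = 0.39 m
dP = 67 mmHg = 8932.574 Pa
Q = 9.7595e-05 m^3/s


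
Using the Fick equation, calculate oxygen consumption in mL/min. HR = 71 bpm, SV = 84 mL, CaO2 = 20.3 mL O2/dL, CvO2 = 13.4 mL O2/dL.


CO = HR*SV = 71*84/1000 = 5.964 L/min
a-v O2 diff = 20.3 - 13.4 = 6.9 mL/dL
VO2 = CO * (CaO2-CvO2) * 10 dL/L
VO2 = 5.964 * 6.9 * 10
VO2 = 411.5 mL/min


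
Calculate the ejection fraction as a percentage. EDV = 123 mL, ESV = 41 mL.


SV = EDV - ESV = 123 - 41 = 82 mL
EF = SV/EDV * 100 = 82/123 * 100
EF = 66.67%


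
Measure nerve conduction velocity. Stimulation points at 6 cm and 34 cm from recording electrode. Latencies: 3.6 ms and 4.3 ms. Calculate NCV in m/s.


Distance = (34 - 6) / 100 = 0.28 m
dt = (4.3 - 3.6) / 1000 = 7.0000e-04 s
NCV = dist / dt = 400 m/s


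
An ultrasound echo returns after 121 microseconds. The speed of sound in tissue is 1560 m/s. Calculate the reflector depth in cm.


depth = c * t / 2
t = 121 us = 1.2100e-04 s
depth = 1560 * 1.2100e-04 / 2
depth = 0.09438 m = 9.438 cm


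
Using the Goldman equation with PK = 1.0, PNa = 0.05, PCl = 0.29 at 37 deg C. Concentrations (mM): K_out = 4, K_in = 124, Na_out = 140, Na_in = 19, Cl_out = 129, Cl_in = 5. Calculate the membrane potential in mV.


Vm = (RT/F)*ln((PK*Ko + PNa*Nao + PCl*Cli)/(PK*Ki + PNa*Nai + PCl*Clo))
Numer = 12.45, Denom = 162.36
Vm = -68.63 mV


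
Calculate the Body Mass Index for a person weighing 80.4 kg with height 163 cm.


BMI = weight / height^2
height = 163 cm = 1.63 m
BMI = 80.4 / 1.63^2
BMI = 30.26 kg/m^2


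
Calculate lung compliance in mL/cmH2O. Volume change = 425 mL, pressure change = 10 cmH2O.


C = dV / dP
C = 425 / 10
C = 42.5 mL/cmH2O


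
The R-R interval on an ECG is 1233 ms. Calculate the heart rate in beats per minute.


HR = 60 / RR_interval(s)
RR = 1233 ms = 1.233 s
HR = 60 / 1.233 = 48.66 bpm


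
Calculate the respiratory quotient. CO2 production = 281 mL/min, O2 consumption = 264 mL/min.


RQ = VCO2 / VO2
RQ = 281 / 264
RQ = 1.064


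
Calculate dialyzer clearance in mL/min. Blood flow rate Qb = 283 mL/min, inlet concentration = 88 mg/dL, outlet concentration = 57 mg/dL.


K = Qb * (Cb_in - Cb_out) / Cb_in
K = 283 * (88 - 57) / 88
K = 99.69 mL/min


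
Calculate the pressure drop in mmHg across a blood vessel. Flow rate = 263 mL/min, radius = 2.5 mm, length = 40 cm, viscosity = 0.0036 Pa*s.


dP = 8*mu*L*Q / (pi*r^4)
Q = 263 mL/min = 4.38333e-06 m^3/s
dP = 411.478 Pa = 411.478 / 133.322 mmHg = 3.086 mmHg


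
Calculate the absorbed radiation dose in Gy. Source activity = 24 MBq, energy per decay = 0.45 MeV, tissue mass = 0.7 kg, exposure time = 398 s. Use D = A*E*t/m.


A = 24 MBq = 2.4000e+07 Bq
E = 0.45 MeV = 7.209e-14 J
D = A*E*t/m = 2.4000e+07*7.209e-14*398/0.7
D = 9.8372e-04 Gy


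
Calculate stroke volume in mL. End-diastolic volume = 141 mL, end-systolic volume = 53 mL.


SV = EDV - ESV
SV = 141 - 53
SV = 88 mL


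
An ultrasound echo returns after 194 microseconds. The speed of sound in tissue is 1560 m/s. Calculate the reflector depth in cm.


depth = c * t / 2
t = 194 us = 1.9400e-04 s
depth = 1560 * 1.9400e-04 / 2
depth = 0.15132 m = 15.132 cm


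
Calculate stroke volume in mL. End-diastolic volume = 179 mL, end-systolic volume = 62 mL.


SV = EDV - ESV
SV = 179 - 62
SV = 117 mL


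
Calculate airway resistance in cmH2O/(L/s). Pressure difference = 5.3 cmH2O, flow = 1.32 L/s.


R = dP / flow
R = 5.3 / 1.32
R = 4.015 cmH2O/(L/s)


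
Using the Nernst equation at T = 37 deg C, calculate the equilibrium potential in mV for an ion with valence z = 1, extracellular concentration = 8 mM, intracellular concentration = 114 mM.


E = (RT/(zF)) * ln(C_out/C_in)
T = 37 + 273.15 = 310.15 K
E = (8.314 * 310.15 / (1 * 96485)) * ln(8/114)
E = -71 mV


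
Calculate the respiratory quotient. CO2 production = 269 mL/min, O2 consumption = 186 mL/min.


RQ = VCO2 / VO2
RQ = 269 / 186
RQ = 1.446


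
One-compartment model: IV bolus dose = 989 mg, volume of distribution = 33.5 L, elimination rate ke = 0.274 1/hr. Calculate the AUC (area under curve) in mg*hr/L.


C0 = Dose/Vd = 989/33.5 = 29.5224 mg/L
AUC = C0/ke = 29.5224/0.274
AUC = 107.7 mg*hr/L


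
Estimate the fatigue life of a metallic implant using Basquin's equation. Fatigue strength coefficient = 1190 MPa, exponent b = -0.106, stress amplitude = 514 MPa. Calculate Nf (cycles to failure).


sigma_a = sigma_f' * (2Nf)^b
2Nf = (sigma_a/sigma_f')^(1/b)
2Nf = (514/1190)^(1/-0.106)
2Nf = 2750.8709
Nf = 1375


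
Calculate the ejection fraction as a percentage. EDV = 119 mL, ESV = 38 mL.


SV = EDV - ESV = 119 - 38 = 81 mL
EF = SV/EDV * 100 = 81/119 * 100
EF = 68.07%


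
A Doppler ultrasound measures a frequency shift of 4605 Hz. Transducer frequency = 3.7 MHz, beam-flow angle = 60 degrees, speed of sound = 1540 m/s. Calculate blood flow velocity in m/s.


v = fd * c / (2 * f0 * cos(theta))
v = 4605 * 1540 / (2 * 3.7000e+06 * cos(60))
v = 1.917 m/s


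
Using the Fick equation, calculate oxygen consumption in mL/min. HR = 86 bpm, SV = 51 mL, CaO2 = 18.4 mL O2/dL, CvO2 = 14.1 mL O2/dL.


CO = HR*SV = 86*51/1000 = 4.386 L/min
a-v O2 diff = 18.4 - 14.1 = 4.3 mL/dL
VO2 = CO * (CaO2-CvO2) * 10 dL/L
VO2 = 4.386 * 4.3 * 10
VO2 = 188.6 mL/min


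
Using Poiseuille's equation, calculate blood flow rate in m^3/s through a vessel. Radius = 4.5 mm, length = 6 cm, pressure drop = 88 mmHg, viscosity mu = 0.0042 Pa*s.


Q = pi*r^4*dP / (8*mu*L)
r = 0.0045 m, L = 0.06 m
dP = 88 mmHg = 11732.336 Pa
Q = 0.007497 m^3/s


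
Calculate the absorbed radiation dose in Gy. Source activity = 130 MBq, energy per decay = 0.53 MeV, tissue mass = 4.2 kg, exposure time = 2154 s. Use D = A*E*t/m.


A = 130 MBq = 1.3000e+08 Bq
E = 0.53 MeV = 8.4906e-14 J
D = A*E*t/m = 1.3000e+08*8.4906e-14*2154/4.2
D = 0.005661 Gy


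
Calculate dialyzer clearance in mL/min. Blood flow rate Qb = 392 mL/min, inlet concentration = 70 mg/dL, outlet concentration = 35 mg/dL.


K = Qb * (Cb_in - Cb_out) / Cb_in
K = 392 * (70 - 35) / 70
K = 196 mL/min


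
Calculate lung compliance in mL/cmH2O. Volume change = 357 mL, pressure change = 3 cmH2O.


C = dV / dP
C = 357 / 3
C = 119 mL/cmH2O


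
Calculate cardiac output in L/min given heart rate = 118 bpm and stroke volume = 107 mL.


CO = HR * SV
CO = 118 * 107 / 1000
CO = 12.63 L/min


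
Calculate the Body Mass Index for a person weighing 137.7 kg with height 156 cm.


BMI = weight / height^2
height = 156 cm = 1.56 m
BMI = 137.7 / 1.56^2
BMI = 56.58 kg/m^2


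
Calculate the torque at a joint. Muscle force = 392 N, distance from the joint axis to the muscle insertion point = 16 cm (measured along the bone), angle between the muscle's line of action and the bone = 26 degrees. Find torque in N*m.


Torque = F * d * sin(theta)   (moment arm = d*sin(theta))
d = 16 cm = 0.16 m
Torque = 392 * 0.16 * sin(26)
Torque = 27.49 N*m
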